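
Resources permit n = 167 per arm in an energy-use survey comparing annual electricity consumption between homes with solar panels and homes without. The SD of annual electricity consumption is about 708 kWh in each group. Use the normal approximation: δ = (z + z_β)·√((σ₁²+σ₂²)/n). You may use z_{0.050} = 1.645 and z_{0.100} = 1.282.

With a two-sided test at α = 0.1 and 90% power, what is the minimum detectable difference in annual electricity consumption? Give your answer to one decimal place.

Minimum detectable difference ≈ 226.8 kWh

δ = (z_{α/2} + z_β) · √((σ₁²+σ₂²)/n)
  = (1.645 + 1.282) · √(1002528/167)
  = 2.927 · √6003.2
  = 2.927 · 77.4801
  = 226.7842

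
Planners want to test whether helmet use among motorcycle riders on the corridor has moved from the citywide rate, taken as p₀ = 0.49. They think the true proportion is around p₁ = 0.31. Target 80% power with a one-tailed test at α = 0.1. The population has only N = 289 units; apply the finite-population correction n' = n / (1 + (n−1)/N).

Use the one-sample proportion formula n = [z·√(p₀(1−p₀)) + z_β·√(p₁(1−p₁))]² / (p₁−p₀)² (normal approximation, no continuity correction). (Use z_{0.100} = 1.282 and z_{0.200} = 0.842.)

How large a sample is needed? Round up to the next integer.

n = [z_α·√(p₀q₀) + z_β·√(p₁q₁)]² / (p₁ − p₀)²
  = [1.282·√(0.49·0.51) + 0.842·√(0.31·0.69)]² / (-0.18)²
  = [1.282·0.4999 + 0.842·0.4625]² / 0.0324
  = [1.0303]² / 0.0324
  = 32.76
Finite-population correction (N = 289): 32.76 / (1 + (32.76 − 1)/289) = 29.52.
Round up → n = 30.

n = 30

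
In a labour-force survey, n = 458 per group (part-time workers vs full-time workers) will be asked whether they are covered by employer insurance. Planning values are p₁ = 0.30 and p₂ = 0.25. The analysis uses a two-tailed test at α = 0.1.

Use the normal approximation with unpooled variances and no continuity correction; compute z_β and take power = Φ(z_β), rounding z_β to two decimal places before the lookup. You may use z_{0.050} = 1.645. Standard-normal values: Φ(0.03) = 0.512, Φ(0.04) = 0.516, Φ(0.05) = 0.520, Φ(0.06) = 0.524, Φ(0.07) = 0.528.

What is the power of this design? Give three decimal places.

z_β = |p₁−p₂|·√(n/[p₁q₁+p₂q₂]) − z_{α/2}
    = 0.05 · √(458/0.3975) − 1.645
    = 0.05 · 33.9441 − 1.645
    = 1.6972 − 1.645 = 0.0522 → 0.05
Power = Φ(0.05) = 0.520.

Power ≈ 0.520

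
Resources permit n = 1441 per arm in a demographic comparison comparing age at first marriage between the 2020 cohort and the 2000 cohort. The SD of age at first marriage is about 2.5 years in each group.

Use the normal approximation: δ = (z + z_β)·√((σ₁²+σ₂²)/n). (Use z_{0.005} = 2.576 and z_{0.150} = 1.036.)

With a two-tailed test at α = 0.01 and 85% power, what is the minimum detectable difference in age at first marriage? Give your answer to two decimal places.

Minimum detectable difference ≈ 0.34 years

δ = (z_{α/2} + z_β) · √((σ₁²+σ₂²)/n)
  = (2.576 + 1.036) · √(12.5/1441)
  = 3.612 · √0.00867
  = 3.612 · 0.0931
  = 0.3364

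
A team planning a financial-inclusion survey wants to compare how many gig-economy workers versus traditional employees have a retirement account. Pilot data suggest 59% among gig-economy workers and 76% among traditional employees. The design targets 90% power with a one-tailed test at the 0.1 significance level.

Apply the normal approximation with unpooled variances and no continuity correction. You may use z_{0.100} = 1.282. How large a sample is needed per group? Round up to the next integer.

n = (z_α + z_β)² · [p₁(1−p₁) + p₂(1−p₂)] / (p₁ − p₂)²
  = (1.282 + 1.282)² · (0.59·0.41 + 0.76·0.24) / (-0.17)²
  = (2.564)² · (0.2419 + 0.1824) / 0.0289
  = 6.5741 · 0.4243 / 0.0289
  = 96.52
Round up → n = 97 per group.

n = 97 per group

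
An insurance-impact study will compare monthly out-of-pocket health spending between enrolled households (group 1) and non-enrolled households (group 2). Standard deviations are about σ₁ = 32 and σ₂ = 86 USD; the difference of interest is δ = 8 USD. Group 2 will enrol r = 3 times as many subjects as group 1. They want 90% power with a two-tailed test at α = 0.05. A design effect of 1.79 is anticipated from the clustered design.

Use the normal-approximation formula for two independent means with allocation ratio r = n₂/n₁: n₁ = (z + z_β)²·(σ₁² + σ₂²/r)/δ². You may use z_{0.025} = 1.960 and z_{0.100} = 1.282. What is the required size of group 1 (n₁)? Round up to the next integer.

n₁ = (z_{α/2} + z_β)² · (σ₁² + σ₂²/r) / δ²
   = (1.960 + 1.282)² · (32² + 86²/3) / 8²
   = 10.5106 · (1024 + 2465.3) / 64
   = 10.5106 · 3489.3 / 64
   = 573.04
Design effect: 1.79 × 573.04 = 1025.75.
Round up → n₁ = 1026; n₂ = r·n₁ = 3 × 1026 = 3078.

n₁ = 1026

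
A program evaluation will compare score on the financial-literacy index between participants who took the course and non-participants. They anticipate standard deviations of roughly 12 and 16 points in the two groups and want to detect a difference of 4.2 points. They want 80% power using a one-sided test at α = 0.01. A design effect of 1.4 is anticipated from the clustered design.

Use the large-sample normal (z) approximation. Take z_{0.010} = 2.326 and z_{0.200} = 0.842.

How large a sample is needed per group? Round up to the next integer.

n = 319 per group

n = (z_α + z_β)² · (σ₁² + σ₂²) / δ²
  = (2.326 + 0.842)² · (12² + 16² = 400) / 4.2²
  = 10.0362 · 400 / 17.64
  = 227.58
Design effect: 1.4 × 227.58 = 318.61.
Round up → n = 319 per group.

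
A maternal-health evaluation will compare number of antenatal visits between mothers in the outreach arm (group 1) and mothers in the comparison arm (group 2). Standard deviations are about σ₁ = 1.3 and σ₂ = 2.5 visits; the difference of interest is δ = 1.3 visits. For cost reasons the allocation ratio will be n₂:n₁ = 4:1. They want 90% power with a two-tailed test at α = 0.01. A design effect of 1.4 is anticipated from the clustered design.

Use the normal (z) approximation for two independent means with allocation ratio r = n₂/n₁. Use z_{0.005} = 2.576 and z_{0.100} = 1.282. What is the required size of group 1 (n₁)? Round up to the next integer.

n₁ = (z_{α/2} + z_β)² · (σ₁² + σ₂²/r) / δ²
   = (2.576 + 1.282)² · (1.3² + 2.5²/4) / 1.3²
   = 14.8842 · (1.69 + 1.5625) / 1.69
   = 14.8842 · 3.2525 / 1.69
   = 28.65
Design effect: 1.4 × 28.65 = 40.10.
Round up → n₁ = 41; n₂ = r·n₁ = 4 × 41 = 164.

n₁ = 41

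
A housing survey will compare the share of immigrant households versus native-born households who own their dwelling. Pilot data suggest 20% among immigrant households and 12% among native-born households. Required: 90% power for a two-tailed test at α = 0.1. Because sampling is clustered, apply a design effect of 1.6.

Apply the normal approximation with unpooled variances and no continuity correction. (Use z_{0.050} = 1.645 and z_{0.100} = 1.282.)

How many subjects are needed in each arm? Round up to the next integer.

n = 569 per group

n = (z_{α/2} + z_β)² · [p₁(1−p₁) + p₂(1−p₂)] / (p₁ − p₂)²
  = (1.645 + 1.282)² · (0.20·0.80 + 0.12·0.88) / (0.08)²
  = (2.927)² · (0.1600 + 0.1056) / 0.0064
  = 8.5673 · 0.2656 / 0.0064
  = 355.54
Design effect: 1.6 × 355.54 = 568.87.
Round up → n = 569 per group.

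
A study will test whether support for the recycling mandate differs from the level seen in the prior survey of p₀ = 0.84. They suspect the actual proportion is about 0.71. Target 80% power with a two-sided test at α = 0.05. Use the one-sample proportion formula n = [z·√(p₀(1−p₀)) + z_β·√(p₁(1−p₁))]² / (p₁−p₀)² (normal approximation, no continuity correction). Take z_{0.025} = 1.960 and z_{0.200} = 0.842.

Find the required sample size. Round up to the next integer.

n = [z_{α/2}·√(p₀q₀) + z_β·√(p₁q₁)]² / (p₁ − p₀)²
  = [1.960·√(0.84·0.16) + 0.842·√(0.71·0.29)]² / (-0.13)²
  = [1.960·0.3666 + 0.842·0.4538]² / 0.0169
  = [1.1006]² / 0.0169
  = 71.68
Round up → n = 72.

n = 72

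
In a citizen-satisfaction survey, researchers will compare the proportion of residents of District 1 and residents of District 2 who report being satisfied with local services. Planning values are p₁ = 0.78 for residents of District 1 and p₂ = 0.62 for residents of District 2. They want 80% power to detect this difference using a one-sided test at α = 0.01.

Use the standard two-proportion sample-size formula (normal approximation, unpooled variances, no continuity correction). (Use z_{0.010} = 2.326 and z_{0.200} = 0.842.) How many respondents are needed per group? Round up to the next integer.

n = (z_α + z_β)² · [p₁(1−p₁) + p₂(1−p₂)] / (p₁ − p₂)²
  = (2.326 + 0.842)² · (0.78·0.22 + 0.62·0.38) / (0.16)²
  = (3.168)² · (0.1716 + 0.2356) / 0.0256
  = 10.0362 · 0.4072 / 0.0256
  = 159.64
Round up → n = 160 per group.

n = 160 per group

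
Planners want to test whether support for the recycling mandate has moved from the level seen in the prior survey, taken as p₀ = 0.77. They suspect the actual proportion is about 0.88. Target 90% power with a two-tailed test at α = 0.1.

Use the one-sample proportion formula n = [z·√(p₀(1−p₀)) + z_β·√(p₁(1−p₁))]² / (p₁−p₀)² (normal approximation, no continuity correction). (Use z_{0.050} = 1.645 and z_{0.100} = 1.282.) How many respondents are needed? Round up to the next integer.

n = [z_{α/2}·√(p₀q₀) + z_β·√(p₁q₁)]² / (p₁ − p₀)²
  = [1.645·√(0.77·0.23) + 1.282·√(0.88·0.12)]² / (0.11)²
  = [1.645·0.4208 + 1.282·0.3250]² / 0.0121
  = [1.1089]² / 0.0121
  = 101.62
Round up → n = 102.

n = 102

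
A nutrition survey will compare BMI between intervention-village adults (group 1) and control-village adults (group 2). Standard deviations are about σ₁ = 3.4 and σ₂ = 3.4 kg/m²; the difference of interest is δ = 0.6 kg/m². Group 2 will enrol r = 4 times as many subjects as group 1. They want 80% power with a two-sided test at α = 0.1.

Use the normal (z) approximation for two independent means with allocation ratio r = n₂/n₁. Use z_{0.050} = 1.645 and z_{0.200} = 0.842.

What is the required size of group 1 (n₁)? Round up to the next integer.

n₁ = (z_{α/2} + z_β)² · (σ₁² + σ₂²/r) / δ²
   = (1.645 + 0.842)² · (3.4² + 3.4²/4) / 0.6²
   = 6.1852 · (11.56 + 2.89) / 0.36
   = 6.1852 · 14.45 / 0.36
   = 248.27
Round up → n₁ = 249; n₂ = r·n₁ = 4 × 249 = 996.

n₁ = 249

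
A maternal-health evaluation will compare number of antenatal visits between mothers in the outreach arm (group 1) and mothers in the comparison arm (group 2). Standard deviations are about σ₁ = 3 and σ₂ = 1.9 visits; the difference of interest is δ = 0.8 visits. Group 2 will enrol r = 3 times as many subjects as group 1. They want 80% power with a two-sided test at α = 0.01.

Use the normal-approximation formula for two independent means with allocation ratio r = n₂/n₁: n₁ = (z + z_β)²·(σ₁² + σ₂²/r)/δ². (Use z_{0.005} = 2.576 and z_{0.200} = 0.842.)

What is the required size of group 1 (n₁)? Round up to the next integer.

n₁ = 187

n₁ = (z_{α/2} + z_β)² · (σ₁² + σ₂²/r) / δ²
   = (2.576 + 0.842)² · (3² + 1.9²/3) / 0.8²
   = 11.6827 · (9 + 1.2033) / 0.64
   = 11.6827 · 10.2033 / 0.64
   = 186.25
Round up → n₁ = 187; n₂ = r·n₁ = 3 × 187 = 561.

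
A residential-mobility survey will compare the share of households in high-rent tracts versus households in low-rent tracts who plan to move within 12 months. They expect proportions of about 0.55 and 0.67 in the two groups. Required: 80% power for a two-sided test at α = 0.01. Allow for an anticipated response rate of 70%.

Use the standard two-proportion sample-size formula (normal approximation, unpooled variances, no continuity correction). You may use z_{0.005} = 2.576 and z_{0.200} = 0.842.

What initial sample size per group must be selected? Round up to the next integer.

n = 544 per group

n = (z_{α/2} + z_β)² · [p₁(1−p₁) + p₂(1−p₂)] / (p₁ − p₂)²
  = (2.576 + 0.842)² · (0.55·0.45 + 0.67·0.33) / (-0.12)²
  = (3.418)² · (0.2475 + 0.2211) / 0.0144
  = 11.6827 · 0.4686 / 0.0144
  = 380.18
Adjust for 70% response: 380.18 / 0.70 = 543.11.
Round up → n = 544 per group.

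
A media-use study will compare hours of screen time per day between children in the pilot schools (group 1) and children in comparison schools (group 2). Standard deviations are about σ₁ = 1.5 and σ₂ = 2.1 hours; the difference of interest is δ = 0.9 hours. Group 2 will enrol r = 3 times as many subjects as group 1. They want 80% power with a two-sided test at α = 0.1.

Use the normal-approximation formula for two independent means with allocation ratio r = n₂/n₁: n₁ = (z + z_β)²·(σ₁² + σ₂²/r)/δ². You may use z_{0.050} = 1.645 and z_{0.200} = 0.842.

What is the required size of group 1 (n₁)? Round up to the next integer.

n₁ = (z_{α/2} + z_β)² · (σ₁² + σ₂²/r) / δ²
   = (1.645 + 0.842)² · (1.5² + 2.1²/3) / 0.9²
   = 6.1852 · (2.25 + 1.47) / 0.81
   = 6.1852 · 3.72 / 0.81
   = 28.41
Round up → n₁ = 29; n₂ = r·n₁ = 3 × 29 = 87.

n₁ = 29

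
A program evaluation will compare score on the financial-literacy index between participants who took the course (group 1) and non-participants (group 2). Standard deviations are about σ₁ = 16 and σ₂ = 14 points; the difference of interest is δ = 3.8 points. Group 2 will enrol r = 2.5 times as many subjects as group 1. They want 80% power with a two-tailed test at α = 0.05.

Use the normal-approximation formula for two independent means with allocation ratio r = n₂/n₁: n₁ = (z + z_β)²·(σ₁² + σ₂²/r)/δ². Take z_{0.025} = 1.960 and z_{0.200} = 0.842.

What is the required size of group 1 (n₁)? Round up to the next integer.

n₁ = 182

n₁ = (z_{α/2} + z_β)² · (σ₁² + σ₂²/r) / δ²
   = (1.960 + 0.842)² · (16² + 14²/2.5) / 3.8²
   = 7.8512 · (256 + 78.4) / 14.44
   = 7.8512 · 334.4 / 14.44
   = 181.82
Round up → n₁ = 182; n₂ = r·n₁ = 2.5 × 182 = 455.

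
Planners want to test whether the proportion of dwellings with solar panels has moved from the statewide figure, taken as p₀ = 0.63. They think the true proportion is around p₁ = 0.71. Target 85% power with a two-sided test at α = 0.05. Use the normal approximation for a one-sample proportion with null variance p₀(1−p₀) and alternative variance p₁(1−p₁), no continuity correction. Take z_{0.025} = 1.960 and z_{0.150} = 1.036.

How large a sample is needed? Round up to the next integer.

n = 314

n = [z_{α/2}·√(p₀q₀) + z_β·√(p₁q₁)]² / (p₁ − p₀)²
  = [1.960·√(0.63·0.37) + 1.036·√(0.71·0.29)]² / (0.08)²
  = [1.960·0.4828 + 1.036·0.4538]² / 0.0064
  = [1.4164]² / 0.0064
  = 313.46
Round up → n = 314.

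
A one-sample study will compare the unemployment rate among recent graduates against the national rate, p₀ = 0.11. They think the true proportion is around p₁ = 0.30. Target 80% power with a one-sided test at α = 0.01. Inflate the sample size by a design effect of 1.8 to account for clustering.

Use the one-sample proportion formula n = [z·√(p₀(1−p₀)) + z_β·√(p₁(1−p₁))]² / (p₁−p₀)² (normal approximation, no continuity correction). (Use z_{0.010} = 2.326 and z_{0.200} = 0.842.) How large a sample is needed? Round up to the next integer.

n = [z_α·√(p₀q₀) + z_β·√(p₁q₁)]² / (p₁ − p₀)²
  = [2.326·√(0.11·0.89) + 0.842·√(0.30·0.70)]² / (0.19)²
  = [2.326·0.3129 + 0.842·0.4583]² / 0.0361
  = [1.1136]² / 0.0361
  = 34.35
Design effect: 1.8 × 34.35 = 61.84.
Round up → n = 62.

n = 62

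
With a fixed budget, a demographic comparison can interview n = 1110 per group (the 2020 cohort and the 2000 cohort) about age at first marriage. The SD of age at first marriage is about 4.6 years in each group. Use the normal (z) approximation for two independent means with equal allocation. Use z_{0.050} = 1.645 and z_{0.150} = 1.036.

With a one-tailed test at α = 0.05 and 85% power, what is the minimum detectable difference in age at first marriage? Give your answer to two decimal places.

δ = (z_α + z_β) · √((σ₁²+σ₂²)/n)
  = (1.645 + 1.036) · √(42.32/1110)
  = 2.681 · √0.03813
  = 2.681 · 0.1953
  = 0.5235

Minimum detectable difference ≈ 0.52 years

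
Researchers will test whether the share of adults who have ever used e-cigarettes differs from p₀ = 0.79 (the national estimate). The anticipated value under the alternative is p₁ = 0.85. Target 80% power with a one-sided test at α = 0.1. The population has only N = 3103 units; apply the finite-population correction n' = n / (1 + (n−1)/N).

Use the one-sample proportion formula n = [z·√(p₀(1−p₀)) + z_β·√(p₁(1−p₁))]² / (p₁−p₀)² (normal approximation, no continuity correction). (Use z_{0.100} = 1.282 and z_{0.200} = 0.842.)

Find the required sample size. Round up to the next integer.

n = 178

n = [z_α·√(p₀q₀) + z_β·√(p₁q₁)]² / (p₁ − p₀)²
  = [1.282·√(0.79·0.21) + 0.842·√(0.85·0.15)]² / (0.06)²
  = [1.282·0.4073 + 0.842·0.3571]² / 0.0036
  = [0.8228]² / 0.0036
  = 188.07
Finite-population correction (N = 3103): 188.07 / (1 + (188.07 − 1)/3103) = 177.37.
Round up → n = 178.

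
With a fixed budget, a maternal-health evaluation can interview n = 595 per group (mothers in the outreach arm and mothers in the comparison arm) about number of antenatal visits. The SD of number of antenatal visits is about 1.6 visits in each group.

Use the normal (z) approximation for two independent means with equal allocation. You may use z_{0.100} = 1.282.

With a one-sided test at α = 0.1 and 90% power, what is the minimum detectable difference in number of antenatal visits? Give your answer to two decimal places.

Minimum detectable difference ≈ 0.24 visits

δ = (z_α + z_β) · √((σ₁²+σ₂²)/n)
  = (1.282 + 1.282) · √(5.12/595)
  = 2.564 · √0.00861
  = 2.564 · 0.0928
  = 0.2378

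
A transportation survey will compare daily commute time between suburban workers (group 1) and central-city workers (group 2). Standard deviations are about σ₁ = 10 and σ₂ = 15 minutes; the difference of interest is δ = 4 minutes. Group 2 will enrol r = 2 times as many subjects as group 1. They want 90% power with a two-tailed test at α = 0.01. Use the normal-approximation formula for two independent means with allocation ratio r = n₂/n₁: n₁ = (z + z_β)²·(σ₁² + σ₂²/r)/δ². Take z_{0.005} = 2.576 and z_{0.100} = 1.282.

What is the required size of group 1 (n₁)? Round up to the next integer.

n₁ = (z_{α/2} + z_β)² · (σ₁² + σ₂²/r) / δ²
   = (2.576 + 1.282)² · (10² + 15²/2) / 4²
   = 14.8842 · (100 + 112.5) / 16
   = 14.8842 · 212.5 / 16
   = 197.68
Round up → n₁ = 198; n₂ = r·n₁ = 2 × 198 = 396.

n₁ = 198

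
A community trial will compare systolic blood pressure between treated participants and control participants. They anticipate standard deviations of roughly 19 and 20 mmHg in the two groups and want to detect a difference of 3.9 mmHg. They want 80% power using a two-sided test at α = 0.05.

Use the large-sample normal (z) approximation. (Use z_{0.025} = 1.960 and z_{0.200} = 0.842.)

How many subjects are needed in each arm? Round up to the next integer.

n = 393 per group

n = (z_{α/2} + z_β)² · (σ₁² + σ₂²) / δ²
  = (1.960 + 0.842)² · (19² + 20² = 761) / 3.9²
  = 7.8512 · 761 / 15.21
  = 392.82
Round up → n = 393 per group.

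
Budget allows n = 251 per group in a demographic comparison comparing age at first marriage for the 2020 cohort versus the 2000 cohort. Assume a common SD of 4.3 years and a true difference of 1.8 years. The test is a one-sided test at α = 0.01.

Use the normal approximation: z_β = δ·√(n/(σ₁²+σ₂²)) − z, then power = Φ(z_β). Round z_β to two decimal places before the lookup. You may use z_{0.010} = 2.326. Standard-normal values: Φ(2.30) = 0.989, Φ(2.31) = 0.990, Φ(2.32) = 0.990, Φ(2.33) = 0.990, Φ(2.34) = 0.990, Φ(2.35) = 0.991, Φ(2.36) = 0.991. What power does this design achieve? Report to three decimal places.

Power ≈ 0.991

z_β = δ·√(n/(σ₁²+σ₂²)) − z_α
    = 1.8 · √(251/36.98) − 2.326
    = 1.8 · 2.60527 − 2.326
    = 4.6895 − 2.326 = 2.3635 → 2.36
Power = Φ(2.36) = 0.991.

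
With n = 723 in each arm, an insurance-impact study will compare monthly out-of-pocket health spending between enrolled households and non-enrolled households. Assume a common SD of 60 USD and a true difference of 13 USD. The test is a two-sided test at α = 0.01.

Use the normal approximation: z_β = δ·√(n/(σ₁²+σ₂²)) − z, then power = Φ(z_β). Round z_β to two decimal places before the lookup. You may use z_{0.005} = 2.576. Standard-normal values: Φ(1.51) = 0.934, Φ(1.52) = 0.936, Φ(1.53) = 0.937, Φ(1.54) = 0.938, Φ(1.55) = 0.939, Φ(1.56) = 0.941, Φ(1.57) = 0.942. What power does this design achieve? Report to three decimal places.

z_β = δ·√(n/(σ₁²+σ₂²)) − z_{α/2}
    = 13 · √(723/7200) − 2.576
    = 13 · 0.31689 − 2.576
    = 4.1195 − 2.576 = 1.5435 → 1.54
Power = Φ(1.54) = 0.938.

Power ≈ 0.938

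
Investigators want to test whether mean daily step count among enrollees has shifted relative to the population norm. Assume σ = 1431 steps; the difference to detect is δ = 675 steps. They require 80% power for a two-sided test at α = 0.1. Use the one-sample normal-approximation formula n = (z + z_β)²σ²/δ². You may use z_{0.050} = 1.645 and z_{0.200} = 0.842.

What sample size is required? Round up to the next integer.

n = (z_{α/2} + z_β)² · σ² / δ²
  = (1.645 + 0.842)² · 1431² / 675²
  = 6.1852 · 2047761 / 455625
  = 27.80
Round up → n = 28.

n = 28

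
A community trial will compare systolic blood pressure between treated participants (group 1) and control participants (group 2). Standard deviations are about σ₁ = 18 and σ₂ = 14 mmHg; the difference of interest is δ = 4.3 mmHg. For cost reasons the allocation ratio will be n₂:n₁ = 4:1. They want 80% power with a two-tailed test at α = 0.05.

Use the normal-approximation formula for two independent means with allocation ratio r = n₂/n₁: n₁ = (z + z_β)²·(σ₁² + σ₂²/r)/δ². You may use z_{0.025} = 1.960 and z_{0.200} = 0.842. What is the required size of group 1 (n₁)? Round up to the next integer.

n₁ = 159

n₁ = (z_{α/2} + z_β)² · (σ₁² + σ₂²/r) / δ²
   = (1.960 + 0.842)² · (18² + 14²/4) / 4.3²
   = 7.8512 · (324 + 49) / 18.49
   = 7.8512 · 373 / 18.49
   = 158.38
Round up → n₁ = 159; n₂ = r·n₁ = 4 × 159 = 636.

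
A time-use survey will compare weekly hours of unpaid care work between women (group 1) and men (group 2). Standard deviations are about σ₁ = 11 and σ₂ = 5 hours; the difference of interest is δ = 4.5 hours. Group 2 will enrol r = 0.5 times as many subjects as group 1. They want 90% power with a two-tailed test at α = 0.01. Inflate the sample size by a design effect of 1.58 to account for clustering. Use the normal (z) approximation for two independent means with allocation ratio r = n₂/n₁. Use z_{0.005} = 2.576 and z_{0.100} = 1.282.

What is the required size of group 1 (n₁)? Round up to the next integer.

n₁ = 199

n₁ = (z_{α/2} + z_β)² · (σ₁² + σ₂²/r) / δ²
   = (2.576 + 1.282)² · (11² + 5²/0.5) / 4.5²
   = 14.8842 · (121 + 50) / 20.25
   = 14.8842 · 171 / 20.25
   = 125.69
Design effect: 1.58 × 125.69 = 198.59.
Round up → n₁ = 199; n₂ = r·n₁ = 0.5 × 199 = 100.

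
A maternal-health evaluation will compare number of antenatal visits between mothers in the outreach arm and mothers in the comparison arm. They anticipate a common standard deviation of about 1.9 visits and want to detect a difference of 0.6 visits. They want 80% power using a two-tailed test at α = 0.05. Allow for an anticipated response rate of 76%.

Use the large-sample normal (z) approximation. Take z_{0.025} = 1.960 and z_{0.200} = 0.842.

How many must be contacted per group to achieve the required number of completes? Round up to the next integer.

n = 208 per group

n = (z_{α/2} + z_β)² · (σ₁² + σ₂²) / δ²
  = (1.960 + 0.842)² · (2·1.9² = 7.22) / 0.6²
  = 7.8512 · 7.22 / 0.36
  = 157.46
Adjust for 76% response: 157.46 / 0.76 = 207.18.
Round up → n = 208 per group.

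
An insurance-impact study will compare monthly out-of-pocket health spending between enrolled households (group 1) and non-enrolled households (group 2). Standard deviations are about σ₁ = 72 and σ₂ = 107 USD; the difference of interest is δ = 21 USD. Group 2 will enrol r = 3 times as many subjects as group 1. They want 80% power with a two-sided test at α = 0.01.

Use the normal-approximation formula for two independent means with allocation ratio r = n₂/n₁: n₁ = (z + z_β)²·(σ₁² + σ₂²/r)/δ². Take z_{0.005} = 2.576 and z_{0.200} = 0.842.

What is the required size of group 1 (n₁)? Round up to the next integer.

n₁ = (z_{α/2} + z_β)² · (σ₁² + σ₂²/r) / δ²
   = (2.576 + 0.842)² · (72² + 107²/3) / 21²
   = 11.6827 · (5184 + 3816.3) / 441
   = 11.6827 · 9000.3 / 441
   = 238.43
Round up → n₁ = 239; n₂ = r·n₁ = 3 × 239 = 717.

n₁ = 239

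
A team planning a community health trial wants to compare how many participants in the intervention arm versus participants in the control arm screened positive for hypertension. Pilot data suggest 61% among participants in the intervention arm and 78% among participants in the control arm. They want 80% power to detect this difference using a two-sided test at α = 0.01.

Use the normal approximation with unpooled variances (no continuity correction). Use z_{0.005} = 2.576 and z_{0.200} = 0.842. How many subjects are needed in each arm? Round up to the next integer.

n = 166 per group

n = (z_{α/2} + z_β)² · [p₁(1−p₁) + p₂(1−p₂)] / (p₁ − p₂)²
  = (2.576 + 0.842)² · (0.61·0.39 + 0.78·0.22) / (-0.17)²
  = (3.418)² · (0.2379 + 0.1716) / 0.0289
  = 11.6827 · 0.4095 / 0.0289
  = 165.54
Round up → n = 166 per group.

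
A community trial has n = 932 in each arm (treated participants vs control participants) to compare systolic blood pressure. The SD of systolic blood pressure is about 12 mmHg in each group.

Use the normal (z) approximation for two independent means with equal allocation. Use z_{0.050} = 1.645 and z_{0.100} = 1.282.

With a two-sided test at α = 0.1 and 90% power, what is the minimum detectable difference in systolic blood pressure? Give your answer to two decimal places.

δ = (z_{α/2} + z_β) · √((σ₁²+σ₂²)/n)
  = (1.645 + 1.282) · √(288/932)
  = 2.927 · √0.30901
  = 2.927 · 0.5559
  = 1.6271

Minimum detectable difference ≈ 1.63 mmHg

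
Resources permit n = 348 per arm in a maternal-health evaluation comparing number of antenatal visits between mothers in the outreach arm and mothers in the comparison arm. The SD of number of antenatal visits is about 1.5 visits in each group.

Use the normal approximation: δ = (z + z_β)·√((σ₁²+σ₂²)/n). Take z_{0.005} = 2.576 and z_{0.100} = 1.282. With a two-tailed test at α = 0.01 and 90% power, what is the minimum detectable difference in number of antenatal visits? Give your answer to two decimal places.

Minimum detectable difference ≈ 0.44 visits

δ = (z_{α/2} + z_β) · √((σ₁²+σ₂²)/n)
  = (2.576 + 1.282) · √(4.5/348)
  = 3.858 · √0.01293
  = 3.858 · 0.1137
  = 0.4387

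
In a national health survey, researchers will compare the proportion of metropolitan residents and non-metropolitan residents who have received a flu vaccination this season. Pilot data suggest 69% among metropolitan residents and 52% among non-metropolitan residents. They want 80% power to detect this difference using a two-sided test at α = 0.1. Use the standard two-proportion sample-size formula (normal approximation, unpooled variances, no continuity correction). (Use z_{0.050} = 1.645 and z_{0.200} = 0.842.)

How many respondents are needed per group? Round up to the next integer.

n = (z_{α/2} + z_β)² · [p₁(1−p₁) + p₂(1−p₂)] / (p₁ − p₂)²
  = (1.645 + 0.842)² · (0.69·0.31 + 0.52·0.48) / (0.17)²
  = (2.487)² · (0.2139 + 0.2496) / 0.0289
  = 6.1852 · 0.4635 / 0.0289
  = 99.20
Round up → n = 100 per group.

n = 100 per group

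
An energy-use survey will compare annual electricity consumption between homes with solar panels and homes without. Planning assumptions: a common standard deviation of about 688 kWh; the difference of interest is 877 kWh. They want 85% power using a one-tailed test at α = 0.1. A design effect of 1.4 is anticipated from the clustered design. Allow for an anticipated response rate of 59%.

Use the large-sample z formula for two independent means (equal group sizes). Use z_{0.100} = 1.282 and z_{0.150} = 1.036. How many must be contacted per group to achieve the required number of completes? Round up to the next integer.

n = (z_α + z_β)² · (σ₁² + σ₂²) / δ²
  = (1.282 + 1.036)² · (2·688² = 946688) / 877²
  = 5.3731 · 946688 / 769129
  = 6.61
Design effect: 1.4 × 6.61 = 9.26.
Adjust for 59% response: 9.26 / 0.59 = 15.69.
Round up → n = 16 per group.

n = 16 per group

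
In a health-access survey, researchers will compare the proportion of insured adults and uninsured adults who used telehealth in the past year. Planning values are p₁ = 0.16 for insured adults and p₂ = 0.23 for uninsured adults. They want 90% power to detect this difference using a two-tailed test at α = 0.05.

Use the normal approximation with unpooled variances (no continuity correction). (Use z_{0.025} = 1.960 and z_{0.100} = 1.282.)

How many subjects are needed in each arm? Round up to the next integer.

n = (z_{α/2} + z_β)² · [p₁(1−p₁) + p₂(1−p₂)] / (p₁ − p₂)²
  = (1.960 + 1.282)² · (0.16·0.84 + 0.23·0.77) / (-0.07)²
  = (3.242)² · (0.1344 + 0.1771) / 0.0049
  = 10.5106 · 0.3115 / 0.0049
  = 668.17
Round up → n = 669 per group.

n = 669 per group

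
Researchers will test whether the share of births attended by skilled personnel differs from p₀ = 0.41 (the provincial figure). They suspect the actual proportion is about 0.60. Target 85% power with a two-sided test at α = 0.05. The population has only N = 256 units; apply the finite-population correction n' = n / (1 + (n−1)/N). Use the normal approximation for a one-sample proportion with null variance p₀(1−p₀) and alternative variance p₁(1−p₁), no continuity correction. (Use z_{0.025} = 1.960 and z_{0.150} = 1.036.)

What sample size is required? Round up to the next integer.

n = 49

n = [z_{α/2}·√(p₀q₀) + z_β·√(p₁q₁)]² / (p₁ − p₀)²
  = [1.960·√(0.41·0.59) + 1.036·√(0.60·0.40)]² / (0.19)²
  = [1.960·0.4918 + 1.036·0.4899]² / 0.0361
  = [1.4715]² / 0.0361
  = 59.98
Finite-population correction (N = 256): 59.98 / (1 + (59.98 − 1)/256) = 48.75.
Round up → n = 49.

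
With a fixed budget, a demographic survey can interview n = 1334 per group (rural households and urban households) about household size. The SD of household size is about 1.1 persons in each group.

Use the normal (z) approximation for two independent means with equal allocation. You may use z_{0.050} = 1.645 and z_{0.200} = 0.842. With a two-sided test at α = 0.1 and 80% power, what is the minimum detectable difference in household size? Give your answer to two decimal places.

δ = (z_{α/2} + z_β) · √((σ₁²+σ₂²)/n)
  = (1.645 + 0.842) · √(2.42/1334)
  = 2.487 · √0.00181
  = 2.487 · 0.0426
  = 0.1059

Minimum detectable difference ≈ 0.11 persons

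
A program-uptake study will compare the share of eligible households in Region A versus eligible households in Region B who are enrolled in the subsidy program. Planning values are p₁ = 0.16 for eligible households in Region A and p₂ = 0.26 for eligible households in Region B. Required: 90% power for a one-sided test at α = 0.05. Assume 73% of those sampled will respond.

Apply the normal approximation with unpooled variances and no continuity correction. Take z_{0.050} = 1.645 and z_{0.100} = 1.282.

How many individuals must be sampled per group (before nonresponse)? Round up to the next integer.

n = 384 per group

n = (z_α + z_β)² · [p₁(1−p₁) + p₂(1−p₂)] / (p₁ − p₂)²
  = (1.645 + 1.282)² · (0.16·0.84 + 0.26·0.74) / (-0.10)²
  = (2.927)² · (0.1344 + 0.1924) / 0.0100
  = 8.5673 · 0.3268 / 0.0100
  = 279.98
Adjust for 73% response: 279.98 / 0.73 = 383.53.
Round up → n = 384 per group.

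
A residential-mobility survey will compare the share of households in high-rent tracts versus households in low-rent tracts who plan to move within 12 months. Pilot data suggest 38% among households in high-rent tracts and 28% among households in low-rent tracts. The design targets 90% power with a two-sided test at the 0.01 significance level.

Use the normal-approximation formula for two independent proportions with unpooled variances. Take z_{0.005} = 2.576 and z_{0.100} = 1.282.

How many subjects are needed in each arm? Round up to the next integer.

n = (z_{α/2} + z_β)² · [p₁(1−p₁) + p₂(1−p₂)] / (p₁ − p₂)²
  = (2.576 + 1.282)² · (0.38·0.62 + 0.28·0.72) / (0.10)²
  = (3.858)² · (0.2356 + 0.2016) / 0.0100
  = 14.8842 · 0.4372 / 0.0100
  = 650.74
Round up → n = 651 per group.

n = 651 per group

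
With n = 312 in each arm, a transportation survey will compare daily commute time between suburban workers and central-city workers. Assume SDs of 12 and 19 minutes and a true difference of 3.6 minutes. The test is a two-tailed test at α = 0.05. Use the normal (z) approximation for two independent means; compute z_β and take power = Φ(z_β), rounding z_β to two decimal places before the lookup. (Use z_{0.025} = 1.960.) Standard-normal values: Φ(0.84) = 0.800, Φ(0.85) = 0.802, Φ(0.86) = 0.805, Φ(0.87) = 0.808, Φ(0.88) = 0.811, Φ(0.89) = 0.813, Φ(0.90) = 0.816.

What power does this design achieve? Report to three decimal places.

z_β = δ·√(n/(σ₁²+σ₂²)) − z_{α/2}
    = 3.6 · √(312/505) − 1.960
    = 3.6 · 0.78602 − 1.960
    = 2.8297 − 1.960 = 0.8697 → 0.87
Power = Φ(0.87) = 0.808.

Power ≈ 0.808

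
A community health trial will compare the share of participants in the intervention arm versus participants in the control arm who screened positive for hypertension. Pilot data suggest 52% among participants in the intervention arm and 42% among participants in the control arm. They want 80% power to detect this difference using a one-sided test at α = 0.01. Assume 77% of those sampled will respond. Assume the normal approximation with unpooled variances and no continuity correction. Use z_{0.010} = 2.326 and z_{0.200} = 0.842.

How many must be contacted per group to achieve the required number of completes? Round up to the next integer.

n = 643 per group

n = (z_α + z_β)² · [p₁(1−p₁) + p₂(1−p₂)] / (p₁ − p₂)²
  = (2.326 + 0.842)² · (0.52·0.48 + 0.42·0.58) / (0.10)²
  = (3.168)² · (0.2496 + 0.2436) / 0.0100
  = 10.0362 · 0.4932 / 0.0100
  = 494.99
Adjust for 77% response: 494.99 / 0.77 = 642.84.
Round up → n = 643 per group.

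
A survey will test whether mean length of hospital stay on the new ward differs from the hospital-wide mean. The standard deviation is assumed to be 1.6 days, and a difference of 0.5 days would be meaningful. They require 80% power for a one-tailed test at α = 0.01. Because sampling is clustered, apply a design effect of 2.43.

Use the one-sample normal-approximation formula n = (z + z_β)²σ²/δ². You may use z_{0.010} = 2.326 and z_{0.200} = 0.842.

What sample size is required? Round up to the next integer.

n = (z_α + z_β)² · σ² / δ²
  = (2.326 + 0.842)² · 1.6² / 0.5²
  = 10.0362 · 2.56 / 0.25
  = 102.77
Design effect: 2.43 × 102.77 = 249.73.
Round up → n = 250.

n = 250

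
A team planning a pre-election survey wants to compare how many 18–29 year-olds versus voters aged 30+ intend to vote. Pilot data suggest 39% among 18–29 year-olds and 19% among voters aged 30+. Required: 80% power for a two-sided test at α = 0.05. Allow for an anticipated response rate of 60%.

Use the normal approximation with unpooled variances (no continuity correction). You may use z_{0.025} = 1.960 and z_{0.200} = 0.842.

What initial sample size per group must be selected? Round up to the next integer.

n = (z_{α/2} + z_β)² · [p₁(1−p₁) + p₂(1−p₂)] / (p₁ − p₂)²
  = (1.960 + 0.842)² · (0.39·0.61 + 0.19·0.81) / (0.20)²
  = (2.802)² · (0.2379 + 0.1539) / 0.0400
  = 7.8512 · 0.3918 / 0.0400
  = 76.90
Adjust for 60% response: 76.90 / 0.60 = 128.17.
Round up → n = 129 per group.

n = 129 per group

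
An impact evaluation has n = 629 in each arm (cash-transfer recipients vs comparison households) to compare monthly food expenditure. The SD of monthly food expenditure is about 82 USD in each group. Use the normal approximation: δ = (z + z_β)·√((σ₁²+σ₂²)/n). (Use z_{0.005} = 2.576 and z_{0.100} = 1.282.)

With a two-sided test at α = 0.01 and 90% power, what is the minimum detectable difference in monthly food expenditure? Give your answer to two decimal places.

δ = (z_{α/2} + z_β) · √((σ₁²+σ₂²)/n)
  = (2.576 + 1.282) · √(13448/629)
  = 3.858 · √21.38
  = 3.858 · 4.6238
  = 17.8388

Minimum detectable difference ≈ 17.84 USD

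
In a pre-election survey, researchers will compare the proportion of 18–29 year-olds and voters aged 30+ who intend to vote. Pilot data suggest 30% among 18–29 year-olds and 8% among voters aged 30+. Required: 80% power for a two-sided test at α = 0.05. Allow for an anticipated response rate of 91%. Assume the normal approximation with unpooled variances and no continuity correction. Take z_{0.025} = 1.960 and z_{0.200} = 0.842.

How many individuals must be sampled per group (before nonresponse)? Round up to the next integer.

n = 51 per group

n = (z_{α/2} + z_β)² · [p₁(1−p₁) + p₂(1−p₂)] / (p₁ − p₂)²
  = (1.960 + 0.842)² · (0.30·0.70 + 0.08·0.92) / (0.22)²
  = (2.802)² · (0.2100 + 0.0736) / 0.0484
  = 7.8512 · 0.2836 / 0.0484
  = 46.00
Adjust for 91% response: 46.00 / 0.91 = 50.55.
Round up → n = 51 per group.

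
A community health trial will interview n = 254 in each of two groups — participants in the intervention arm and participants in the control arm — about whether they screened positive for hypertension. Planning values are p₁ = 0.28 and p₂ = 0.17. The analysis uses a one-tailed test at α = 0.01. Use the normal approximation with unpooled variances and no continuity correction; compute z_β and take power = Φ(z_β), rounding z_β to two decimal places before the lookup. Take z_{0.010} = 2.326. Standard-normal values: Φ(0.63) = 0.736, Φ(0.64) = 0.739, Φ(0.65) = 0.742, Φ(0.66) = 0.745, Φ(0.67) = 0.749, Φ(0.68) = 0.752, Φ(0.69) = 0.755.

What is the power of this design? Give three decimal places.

z_β = |p₁−p₂|·√(n/[p₁q₁+p₂q₂]) − z_α
    = 0.11 · √(254/0.3427) − 2.326
    = 0.11 · 27.2245 − 2.326
    = 2.9947 − 2.326 = 0.6687 → 0.67
Power = Φ(0.67) = 0.749.

Power ≈ 0.749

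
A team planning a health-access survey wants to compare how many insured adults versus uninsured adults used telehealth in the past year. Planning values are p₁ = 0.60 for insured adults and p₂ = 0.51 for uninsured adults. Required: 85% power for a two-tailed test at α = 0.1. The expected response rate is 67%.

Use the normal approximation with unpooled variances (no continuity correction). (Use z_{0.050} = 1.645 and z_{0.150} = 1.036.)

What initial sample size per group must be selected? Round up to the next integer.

n = (z_{α/2} + z_β)² · [p₁(1−p₁) + p₂(1−p₂)] / (p₁ − p₂)²
  = (1.645 + 1.036)² · (0.60·0.40 + 0.51·0.49) / (0.09)²
  = (2.681)² · (0.2400 + 0.2499) / 0.0081
  = 7.1878 · 0.4899 / 0.0081
  = 434.73
Adjust for 67% response: 434.73 / 0.67 = 648.85.
Round up → n = 649 per group.

n = 649 per group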